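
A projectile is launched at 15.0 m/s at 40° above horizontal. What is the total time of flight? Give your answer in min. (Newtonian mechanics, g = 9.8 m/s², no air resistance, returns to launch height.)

T = 2 × v₀ × sin(θ) / g = 2 × 15.0 × sin(40°) / 9.8 = 2 × 15.0 × 0.642788 / 9.8 = 1.96772 s
T = 1.96772 s / 60.0 = 0.0328 min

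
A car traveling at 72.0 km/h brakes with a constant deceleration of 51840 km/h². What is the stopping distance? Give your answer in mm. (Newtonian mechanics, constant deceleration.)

v₀ = 72.0 km/h × 0.2777777777777778 = 20.0 m/s
a = 51840 km/h² × 7.716049382716049e-05 = 4.0 m/s²
d = v₀² / (2a) = 20.0² / (2 × 4.0) = 400.0 / 8.0 = 50.0 m
d = 50.0 m / 0.001 = 50000 mm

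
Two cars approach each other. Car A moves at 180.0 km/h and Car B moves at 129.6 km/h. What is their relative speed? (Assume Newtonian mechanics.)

v_rel = v_A + v_B = 180.0 + 129.6 = 309.6 km/h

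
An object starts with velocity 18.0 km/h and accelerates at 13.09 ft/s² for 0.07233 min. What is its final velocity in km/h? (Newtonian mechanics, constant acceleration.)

v₀ = 18.0 km/h × 0.2777777777777778 = 5.0 m/s
a = 13.09 ft/s² × 0.3048 = 3.98983 m/s²
t = 0.07233 min × 60.0 = 4.3398 s
v = v₀ + a × t = 5.0 + 3.98983 × 4.3398 = 22.3151 m/s
v = 22.3151 m/s / 0.2777777777777778 = 80.33 km/h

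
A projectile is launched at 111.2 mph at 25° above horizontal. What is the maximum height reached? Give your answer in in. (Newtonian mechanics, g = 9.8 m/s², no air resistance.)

v₀ = 111.2 mph × 0.44704 = 49.7108 m/s
H = v₀² × sin²(θ) / (2g) = 49.7108² × sin(25°)² / (2 × 9.8) = 2471.16 × 0.178606 / 19.6 = 22.5186 m
H = 22.5186 m / 0.0254 = 886.6 in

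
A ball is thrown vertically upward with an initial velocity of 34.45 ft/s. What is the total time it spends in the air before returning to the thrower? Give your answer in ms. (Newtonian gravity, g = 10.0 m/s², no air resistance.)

v₀ = 34.45 ft/s × 0.3048 = 10.5004 m/s
t_total = 2 × v₀ / g = 2 × 10.5004 / 10.0 = 2.10008 s
t_total = 2.10008 s / 0.001 = 2100 ms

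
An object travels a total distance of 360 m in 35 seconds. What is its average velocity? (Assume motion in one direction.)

v_avg = Δd / Δt = 360 / 35 = 10.29 m/s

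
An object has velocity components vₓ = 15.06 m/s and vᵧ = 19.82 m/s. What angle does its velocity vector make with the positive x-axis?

θ = arctan(vᵧ/vₓ) = arctan(19.82/15.06) = 52.77°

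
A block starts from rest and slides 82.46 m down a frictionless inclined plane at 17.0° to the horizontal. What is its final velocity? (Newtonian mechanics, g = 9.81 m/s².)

a = g sin(θ) = 9.81 × sin(17.0°) = 2.8682 m/s²
v = √(2ad) = √(2 × 2.8682 × 82.46) = 21.75 m/s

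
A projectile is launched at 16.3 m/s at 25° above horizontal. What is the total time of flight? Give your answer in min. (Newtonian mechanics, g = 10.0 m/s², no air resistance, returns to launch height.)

T = 2 × v₀ × sin(θ) / g = 2 × 16.3 × sin(25°) / 10.0 = 2 × 16.3 × 0.422618 / 10.0 = 1.37773 s
T = 1.37773 s / 60.0 = 0.02296 min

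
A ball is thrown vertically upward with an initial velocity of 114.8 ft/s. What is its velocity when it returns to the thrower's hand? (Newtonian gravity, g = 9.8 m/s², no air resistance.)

By conservation of energy (no air resistance), the ball returns to the throw height with the same speed as launch, but directed downward.
|v_ground| = v₀ = 114.8 ft/s
v_ground = 114.8 ft/s (downward)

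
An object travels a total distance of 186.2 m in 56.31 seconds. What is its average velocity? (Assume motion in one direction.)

v_avg = Δd / Δt = 186.2 / 56.31 = 3.31 m/s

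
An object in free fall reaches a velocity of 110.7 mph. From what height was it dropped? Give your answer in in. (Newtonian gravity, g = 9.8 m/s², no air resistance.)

v = 110.7 mph × 0.44704 = 49.4873 m/s
h = v² / (2g) = 49.4873² / (2 × 9.8) = 124.949 m
h = 124.949 m / 0.0254 = 4919 in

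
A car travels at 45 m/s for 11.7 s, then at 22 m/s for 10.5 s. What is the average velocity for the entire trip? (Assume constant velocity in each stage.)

d₁ = v₁t₁ = 45 × 11.7 = 526.5 m
d₂ = v₂t₂ = 22 × 10.5 = 231.0 m
d_total = 757.5 m, t_total = 22.2 s
v_avg = d_total/t_total = 757.5/22.2 = 34.12 m/s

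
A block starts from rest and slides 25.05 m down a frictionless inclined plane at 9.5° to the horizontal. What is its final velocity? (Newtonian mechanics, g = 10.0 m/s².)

a = g sin(θ) = 10.0 × sin(9.5°) = 1.6505 m/s²
v = √(2ad) = √(2 × 1.6505 × 25.05) = 9.09 m/s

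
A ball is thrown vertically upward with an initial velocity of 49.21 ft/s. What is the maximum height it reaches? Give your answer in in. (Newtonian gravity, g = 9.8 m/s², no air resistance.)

v₀ = 49.21 ft/s × 0.3048 = 14.9992 m/s
h_max = v₀² / (2g) = 14.9992² / (2 × 9.8) = 224.976 / 19.6 = 11.4784 m
h_max = 11.4784 m / 0.0254 = 451.9 in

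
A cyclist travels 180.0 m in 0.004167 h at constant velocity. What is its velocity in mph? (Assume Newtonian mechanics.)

t = 0.004167 h × 3600.0 = 15.0012 s
v = d / t = 180.0 / 15.0012 = 11.999 m/s
v = 11.999 m/s / 0.44704 = 26.84 mph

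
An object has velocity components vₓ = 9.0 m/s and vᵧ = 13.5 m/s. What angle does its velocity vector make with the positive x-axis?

θ = arctan(vᵧ/vₓ) = arctan(13.5/9.0) = 56.31°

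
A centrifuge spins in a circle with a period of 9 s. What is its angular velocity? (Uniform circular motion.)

ω = 2π/T = 2π/9 = 0.6981 rad/s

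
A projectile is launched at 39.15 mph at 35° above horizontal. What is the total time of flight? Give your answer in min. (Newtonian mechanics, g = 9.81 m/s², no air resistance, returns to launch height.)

v₀ = 39.15 mph × 0.44704 = 17.5016 m/s
T = 2 × v₀ × sin(θ) / g = 2 × 17.5016 × sin(35°) / 9.81 = 2 × 17.5016 × 0.573576 / 9.81 = 2.04658 s
T = 2.04658 s / 60.0 = 0.03411 min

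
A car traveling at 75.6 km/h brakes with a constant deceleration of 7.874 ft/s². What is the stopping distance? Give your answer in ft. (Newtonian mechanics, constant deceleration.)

v₀ = 75.6 km/h × 0.2777777777777778 = 21.0 m/s
a = 7.874 ft/s² × 0.3048 = 2.4 m/s²
d = v₀² / (2a) = 21.0² / (2 × 2.4) = 441.0 / 4.8 = 91.875 m
d = 91.875 m / 0.3048 = 301.4 ft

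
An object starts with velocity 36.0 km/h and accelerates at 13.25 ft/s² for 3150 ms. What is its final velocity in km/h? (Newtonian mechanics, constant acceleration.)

v₀ = 36.0 km/h × 0.2777777777777778 = 10.0 m/s
a = 13.25 ft/s² × 0.3048 = 4.0386 m/s²
t = 3150 ms × 0.001 = 3.15 s
v = v₀ + a × t = 10.0 + 4.0386 × 3.15 = 22.7216 m/s
v = 22.7216 m/s / 0.2777777777777778 = 81.8 km/h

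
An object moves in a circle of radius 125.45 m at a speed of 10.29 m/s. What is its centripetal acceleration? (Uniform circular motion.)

a_c = v²/r = 10.29²/125.45 = 105.8841/125.45 = 0.84 m/s²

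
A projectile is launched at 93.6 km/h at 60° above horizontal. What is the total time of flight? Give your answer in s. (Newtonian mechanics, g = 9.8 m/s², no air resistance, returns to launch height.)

v₀ = 93.6 km/h × 0.2777777777777778 = 26.0 m/s
T = 2 × v₀ × sin(θ) / g = 2 × 26.0 × sin(60°) / 9.8 = 2 × 26.0 × 0.866025 / 9.8 = 4.595 s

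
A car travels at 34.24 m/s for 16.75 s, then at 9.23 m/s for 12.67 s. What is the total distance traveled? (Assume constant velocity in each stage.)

d₁ = v₁t₁ = 34.24 × 16.75 = 573.52 m
d₂ = v₂t₂ = 9.23 × 12.67 = 116.9441 m
d_total = 573.52 + 116.9441 = 690.46 m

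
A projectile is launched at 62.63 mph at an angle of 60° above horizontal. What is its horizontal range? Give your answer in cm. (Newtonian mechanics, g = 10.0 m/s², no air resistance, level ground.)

v₀ = 62.63 mph × 0.44704 = 27.9981 m/s
R = v₀² × sin(2θ) / g = 27.9981² × sin(2 × 60°) / 10.0 = 783.894 × 0.866025 / 10.0 = 67.8872 m
R = 67.8872 m / 0.01 = 6789 cm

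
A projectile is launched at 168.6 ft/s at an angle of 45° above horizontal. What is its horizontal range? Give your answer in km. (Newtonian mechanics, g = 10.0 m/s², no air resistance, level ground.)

v₀ = 168.6 ft/s × 0.3048 = 51.3893 m/s
R = v₀² × sin(2θ) / g = 51.3893² × sin(2 × 45°) / 10.0 = 2640.86 × 1.0 / 10.0 = 264.086 m
R = 264.086 m / 1000.0 = 0.2641 km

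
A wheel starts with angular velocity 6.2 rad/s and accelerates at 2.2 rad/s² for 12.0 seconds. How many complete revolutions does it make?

θ = ω₀t + ½αt² = 6.2×12.0 + ½×2.2×12.0² = 232.8 rad
Total revolutions = θ/(2π) = 232.8/(2π) = 37.05
Complete revolutions = ⌊37.05⌋ = 37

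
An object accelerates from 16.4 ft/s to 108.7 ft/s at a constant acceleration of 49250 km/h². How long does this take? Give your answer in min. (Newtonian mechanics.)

v₀ = 16.4 ft/s × 0.3048 = 4.99872 m/s
v = 108.7 ft/s × 0.3048 = 33.1318 m/s
a = 49250 km/h² × 7.716049382716049e-05 = 3.80015 m/s²
t = (v - v₀) / a = (33.1318 - 4.99872) / 3.80015 = 7.40315 s
t = 7.40315 s / 60.0 = 0.1234 min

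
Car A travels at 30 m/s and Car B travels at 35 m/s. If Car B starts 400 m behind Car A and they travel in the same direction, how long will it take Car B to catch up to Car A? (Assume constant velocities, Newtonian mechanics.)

Relative speed: v_rel = 35 - 30 = 5 m/s
Time to catch: t = d₀/v_rel = 400/5 = 80.0 s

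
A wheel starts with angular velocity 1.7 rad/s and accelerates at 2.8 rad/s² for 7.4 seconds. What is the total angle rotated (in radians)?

θ = ω₀t + ½αt² = 1.7×7.4 + ½×2.8×7.4² = 89.24 rad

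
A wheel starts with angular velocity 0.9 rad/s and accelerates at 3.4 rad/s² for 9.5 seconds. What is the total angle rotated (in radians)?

θ = ω₀t + ½αt² = 0.9×9.5 + ½×3.4×9.5² = 161.97 rad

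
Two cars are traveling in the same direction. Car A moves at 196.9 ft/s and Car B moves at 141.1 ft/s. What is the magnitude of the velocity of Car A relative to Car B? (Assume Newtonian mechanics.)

v_rel = |v_A - v_B| = |196.9 - 141.1| = 55.8 ft/s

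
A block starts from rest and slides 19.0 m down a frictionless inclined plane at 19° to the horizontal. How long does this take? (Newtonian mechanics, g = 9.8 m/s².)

a = g sin(θ) = 9.8 × sin(19°) = 3.1906 m/s²
t = √(2d/a) = √(2 × 19.0 / 3.1906) = 3.45 s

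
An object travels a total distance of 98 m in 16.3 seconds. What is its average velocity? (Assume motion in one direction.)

v_avg = Δd / Δt = 98 / 16.3 = 6.01 m/s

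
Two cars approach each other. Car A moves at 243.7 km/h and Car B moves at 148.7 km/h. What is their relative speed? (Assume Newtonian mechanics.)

v_rel = v_A + v_B = 243.7 + 148.7 = 392.4 km/h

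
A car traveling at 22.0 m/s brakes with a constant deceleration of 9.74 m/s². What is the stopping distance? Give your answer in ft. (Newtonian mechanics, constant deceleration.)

d = v₀² / (2a) = 22.0² / (2 × 9.74) = 484.0 / 19.48 = 24.846 m
d = 24.846 m / 0.3048 = 81.52 ft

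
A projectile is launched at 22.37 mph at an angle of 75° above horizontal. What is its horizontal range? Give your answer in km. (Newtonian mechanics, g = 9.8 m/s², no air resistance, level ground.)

v₀ = 22.37 mph × 0.44704 = 10.0003 m/s
R = v₀² × sin(2θ) / g = 10.0003² × sin(2 × 75°) / 9.8 = 100.006 × 0.5 / 9.8 = 5.10235 m
R = 5.10235 m / 1000.0 = 0.005102 km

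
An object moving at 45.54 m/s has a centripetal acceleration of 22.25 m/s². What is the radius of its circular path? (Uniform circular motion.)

r = v²/a_c = 45.54²/22.25 = 93.21 m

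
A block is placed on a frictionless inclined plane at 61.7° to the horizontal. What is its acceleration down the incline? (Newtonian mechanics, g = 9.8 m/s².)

a = g sin(θ) = 9.8 × sin(61.7°) = 9.8 × 0.8805 = 8.63 m/s²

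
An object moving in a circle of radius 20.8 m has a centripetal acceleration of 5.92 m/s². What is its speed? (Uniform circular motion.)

v = √(a_c × r) = √(5.92 × 20.8) = 11.1 m/s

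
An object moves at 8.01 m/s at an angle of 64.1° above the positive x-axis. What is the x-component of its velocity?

vₓ = v cos(θ) = 8.01 × cos(64.1°) = 3.5 m/s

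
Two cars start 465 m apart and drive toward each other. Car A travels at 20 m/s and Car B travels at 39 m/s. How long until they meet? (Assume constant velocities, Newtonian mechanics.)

Combined speed: v_combined = 20 + 39 = 59 m/s
Time to meet: t = d/v_combined = 465/59 = 7.88 s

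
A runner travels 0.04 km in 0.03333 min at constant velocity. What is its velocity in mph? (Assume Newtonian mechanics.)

d = 0.04 km × 1000.0 = 40.0 m
t = 0.03333 min × 60.0 = 1.9998 s
v = d / t = 40.0 / 1.9998 = 20.002 m/s
v = 20.002 m/s / 0.44704 = 44.74 mph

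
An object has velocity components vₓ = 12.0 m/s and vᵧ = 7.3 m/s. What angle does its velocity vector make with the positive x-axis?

θ = arctan(vᵧ/vₓ) = arctan(7.3/12.0) = 31.31°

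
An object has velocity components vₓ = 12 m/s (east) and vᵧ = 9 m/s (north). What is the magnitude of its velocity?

|v| = √(vₓ² + vᵧ²) = √(12² + 9²) = √(225) = 15.0 m/s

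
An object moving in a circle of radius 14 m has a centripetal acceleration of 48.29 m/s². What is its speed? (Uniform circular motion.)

v = √(a_c × r) = √(48.29 × 14) = 26.0 m/s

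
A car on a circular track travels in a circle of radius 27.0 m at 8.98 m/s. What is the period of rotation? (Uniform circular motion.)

T = 2πr/v = 2π×27.0/8.98 = 18.89 s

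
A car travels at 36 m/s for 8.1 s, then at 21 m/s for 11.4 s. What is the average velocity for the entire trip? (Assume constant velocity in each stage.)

d₁ = v₁t₁ = 36 × 8.1 = 291.6 m
d₂ = v₂t₂ = 21 × 11.4 = 239.4 m
d_total = 531.0 m, t_total = 19.5 s
v_avg = d_total/t_total = 531.0/19.5 = 27.23 m/s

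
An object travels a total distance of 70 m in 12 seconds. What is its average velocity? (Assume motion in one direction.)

v_avg = Δd / Δt = 70 / 12 = 5.83 m/s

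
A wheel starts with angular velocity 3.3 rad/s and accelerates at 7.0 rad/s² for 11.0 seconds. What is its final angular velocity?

ω = ω₀ + αt = 3.3 + 7.0 × 11.0 = 80.3 rad/s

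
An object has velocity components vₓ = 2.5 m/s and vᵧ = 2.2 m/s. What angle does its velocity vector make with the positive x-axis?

θ = arctan(vᵧ/vₓ) = arctan(2.2/2.5) = 41.35°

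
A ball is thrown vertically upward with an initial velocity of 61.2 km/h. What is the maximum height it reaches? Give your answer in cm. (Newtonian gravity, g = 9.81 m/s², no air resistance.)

v₀ = 61.2 km/h × 0.2777777777777778 = 17.0 m/s
h_max = v₀² / (2g) = 17.0² / (2 × 9.81) = 289.0 / 19.62 = 14.7299 m
h_max = 14.7299 m / 0.01 = 1473 cm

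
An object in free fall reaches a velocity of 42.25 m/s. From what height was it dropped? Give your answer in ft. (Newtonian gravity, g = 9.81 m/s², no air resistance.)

h = v² / (2g) = 42.25² / (2 × 9.81) = 90.9818 m
h = 90.9818 m / 0.3048 = 298.5 ft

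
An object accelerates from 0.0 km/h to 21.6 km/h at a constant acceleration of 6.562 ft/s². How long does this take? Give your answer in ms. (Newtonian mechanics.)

v₀ = 0.0 km/h × 0.2777777777777778 = 0.0 m/s
v = 21.6 km/h × 0.2777777777777778 = 6.0 m/s
a = 6.562 ft/s² × 0.3048 = 2.0001 m/s²
t = (v - v₀) / a = (6.0 - 0.0) / 2.0001 = 2.99985 s
t = 2.99985 s / 0.001 = 3000 ms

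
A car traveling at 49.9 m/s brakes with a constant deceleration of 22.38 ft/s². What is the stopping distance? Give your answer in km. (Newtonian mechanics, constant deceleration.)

a = 22.38 ft/s² × 0.3048 = 6.82142 m/s²
d = v₀² / (2a) = 49.9² / (2 × 6.82142) = 2490.01 / 13.6428 = 182.515 m
d = 182.515 m / 1000.0 = 0.1825 km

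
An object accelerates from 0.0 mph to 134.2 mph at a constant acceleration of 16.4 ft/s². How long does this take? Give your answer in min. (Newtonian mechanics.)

v₀ = 0.0 mph × 0.44704 = 0.0 m/s
v = 134.2 mph × 0.44704 = 59.9928 m/s
a = 16.4 ft/s² × 0.3048 = 4.99872 m/s²
t = (v - v₀) / a = (59.9928 - 0.0) / 4.99872 = 12.0016 s
t = 12.0016 s / 60.0 = 0.2 min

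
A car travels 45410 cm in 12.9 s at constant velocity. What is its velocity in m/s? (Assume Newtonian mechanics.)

d = 45410 cm × 0.01 = 454.1 m
v = d / t = 454.1 / 12.9 = 35.2 m/s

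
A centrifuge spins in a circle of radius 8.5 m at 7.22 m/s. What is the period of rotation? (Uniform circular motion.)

T = 2πr/v = 2π×8.5/7.22 = 7.4 s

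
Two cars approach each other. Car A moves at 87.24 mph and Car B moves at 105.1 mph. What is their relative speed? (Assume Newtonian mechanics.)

v_rel = v_A + v_B = 87.24 + 105.1 = 192.34 mph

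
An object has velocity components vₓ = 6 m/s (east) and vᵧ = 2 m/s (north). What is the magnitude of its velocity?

|v| = √(vₓ² + vᵧ²) = √(6² + 2²) = √(40) = 6.32 m/s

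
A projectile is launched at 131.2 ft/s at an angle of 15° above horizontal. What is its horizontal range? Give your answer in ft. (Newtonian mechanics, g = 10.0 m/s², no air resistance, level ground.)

v₀ = 131.2 ft/s × 0.3048 = 39.9898 m/s
R = v₀² × sin(2θ) / g = 39.9898² × sin(2 × 15°) / 10.0 = 1599.18 × 0.5 / 10.0 = 79.959 m
R = 79.959 m / 0.3048 = 262.3 ft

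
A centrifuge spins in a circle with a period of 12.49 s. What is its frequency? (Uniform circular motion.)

f = 1/T = 1/12.49 = 0.0801 Hz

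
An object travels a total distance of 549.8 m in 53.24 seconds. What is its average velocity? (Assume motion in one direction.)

v_avg = Δd / Δt = 549.8 / 53.24 = 10.33 m/s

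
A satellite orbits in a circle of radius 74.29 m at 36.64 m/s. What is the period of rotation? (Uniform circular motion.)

T = 2πr/v = 2π×74.29/36.64 = 12.74 s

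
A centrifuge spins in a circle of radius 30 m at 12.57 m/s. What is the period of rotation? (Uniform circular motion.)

T = 2πr/v = 2π×30/12.57 = 15.0 s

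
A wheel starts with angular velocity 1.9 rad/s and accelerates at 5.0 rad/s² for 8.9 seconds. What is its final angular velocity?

ω = ω₀ + αt = 1.9 + 5.0 × 8.9 = 46.4 rad/s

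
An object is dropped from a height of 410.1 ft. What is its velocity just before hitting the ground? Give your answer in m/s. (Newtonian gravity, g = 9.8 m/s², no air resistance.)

h = 410.1 ft × 0.3048 = 124.998 m
v = √(2gh) = √(2 × 9.8 × 124.998) = 49.5 m/s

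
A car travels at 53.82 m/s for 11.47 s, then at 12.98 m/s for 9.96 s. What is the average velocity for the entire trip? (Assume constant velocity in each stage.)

d₁ = v₁t₁ = 53.82 × 11.47 = 617.3154 m
d₂ = v₂t₂ = 12.98 × 9.96 = 129.2808 m
d_total = 746.5962 m, t_total = 21.43 s
v_avg = d_total/t_total = 746.5962/21.43 = 34.84 m/s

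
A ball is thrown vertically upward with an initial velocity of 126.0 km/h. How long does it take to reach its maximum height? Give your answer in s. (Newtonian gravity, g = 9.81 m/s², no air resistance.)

v₀ = 126.0 km/h × 0.2777777777777778 = 35.0 m/s
t_up = v₀ / g = 35.0 / 9.81 = 3.568 s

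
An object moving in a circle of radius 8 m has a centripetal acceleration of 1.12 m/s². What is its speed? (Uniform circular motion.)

v = √(a_c × r) = √(1.12 × 8) = 2.99 m/s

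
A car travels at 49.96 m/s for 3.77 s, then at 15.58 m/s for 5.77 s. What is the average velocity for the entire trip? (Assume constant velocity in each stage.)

d₁ = v₁t₁ = 49.96 × 3.77 = 188.3492 m
d₂ = v₂t₂ = 15.58 × 5.77 = 89.8966 m
d_total = 278.2458 m, t_total = 9.54 s
v_avg = d_total/t_total = 278.2458/9.54 = 29.17 m/s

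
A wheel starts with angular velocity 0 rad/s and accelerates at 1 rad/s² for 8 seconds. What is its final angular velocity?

ω = ω₀ + αt = 0 + 1 × 8 = 8 rad/s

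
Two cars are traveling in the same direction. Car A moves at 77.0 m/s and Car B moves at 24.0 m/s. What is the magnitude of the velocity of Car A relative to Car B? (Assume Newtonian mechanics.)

v_rel = |v_A - v_B| = |77.0 - 24.0| = 53.0 m/s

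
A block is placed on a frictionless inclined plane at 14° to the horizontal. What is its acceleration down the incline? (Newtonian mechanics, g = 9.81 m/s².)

a = g sin(θ) = 9.81 × sin(14°) = 9.81 × 0.2419 = 2.37 m/s²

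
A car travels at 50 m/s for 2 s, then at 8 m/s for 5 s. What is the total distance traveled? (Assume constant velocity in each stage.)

d₁ = v₁t₁ = 50 × 2 = 100 m
d₂ = v₂t₂ = 8 × 5 = 40 m
d_total = 100 + 40 = 140 m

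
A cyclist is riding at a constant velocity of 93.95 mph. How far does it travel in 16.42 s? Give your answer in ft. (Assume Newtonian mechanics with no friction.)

v = 93.95 mph × 0.44704 = 41.9994 m/s
d = v × t = 41.9994 × 16.42 = 689.63 m
d = 689.63 m / 0.3048 = 2263 ft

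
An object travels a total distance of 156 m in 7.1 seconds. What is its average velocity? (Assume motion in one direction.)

v_avg = Δd / Δt = 156 / 7.1 = 21.97 m/s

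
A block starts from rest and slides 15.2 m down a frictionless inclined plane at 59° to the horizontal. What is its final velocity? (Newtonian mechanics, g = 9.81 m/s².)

a = g sin(θ) = 9.81 × sin(59°) = 8.4088 m/s²
v = √(2ad) = √(2 × 8.4088 × 15.2) = 15.99 m/s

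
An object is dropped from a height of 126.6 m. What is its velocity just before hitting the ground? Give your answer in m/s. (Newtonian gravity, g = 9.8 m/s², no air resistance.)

v = √(2gh) = √(2 × 9.8 × 126.6) = 49.81 m/s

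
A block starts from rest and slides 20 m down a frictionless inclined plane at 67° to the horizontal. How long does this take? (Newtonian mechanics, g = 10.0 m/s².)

a = g sin(θ) = 10.0 × sin(67°) = 9.205 m/s²
t = √(2d/a) = √(2 × 20 / 9.205) = 2.08 s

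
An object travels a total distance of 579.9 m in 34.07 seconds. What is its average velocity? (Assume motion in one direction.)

v_avg = Δd / Δt = 579.9 / 34.07 = 17.02 m/s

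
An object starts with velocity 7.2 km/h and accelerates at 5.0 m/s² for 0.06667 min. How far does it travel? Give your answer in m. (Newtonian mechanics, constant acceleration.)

v₀ = 7.2 km/h × 0.2777777777777778 = 2.0 m/s
t = 0.06667 min × 60.0 = 4.0002 s
d = v₀ × t + ½ × a × t² = 2.0 × 4.0002 + 0.5 × 5.0 × 4.0002² = 48.0 m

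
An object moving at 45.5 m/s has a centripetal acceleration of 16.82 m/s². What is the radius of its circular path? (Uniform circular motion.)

r = v²/a_c = 45.5²/16.82 = 123.08 m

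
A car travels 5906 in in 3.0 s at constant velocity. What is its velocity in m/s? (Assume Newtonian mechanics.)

d = 5906 in × 0.0254 = 150.012 m
v = d / t = 150.012 / 3.0 = 50.0 m/s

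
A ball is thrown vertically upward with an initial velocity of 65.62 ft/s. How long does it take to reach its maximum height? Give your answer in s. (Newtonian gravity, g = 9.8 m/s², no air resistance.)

v₀ = 65.62 ft/s × 0.3048 = 20.001 m/s
t_up = v₀ / g = 20.001 / 9.8 = 2.041 s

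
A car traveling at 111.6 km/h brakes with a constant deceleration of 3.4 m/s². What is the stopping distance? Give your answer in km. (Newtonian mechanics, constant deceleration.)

v₀ = 111.6 km/h × 0.2777777777777778 = 31.0 m/s
d = v₀² / (2a) = 31.0² / (2 × 3.4) = 961.0 / 6.8 = 141.324 m
d = 141.324 m / 1000.0 = 0.1413 km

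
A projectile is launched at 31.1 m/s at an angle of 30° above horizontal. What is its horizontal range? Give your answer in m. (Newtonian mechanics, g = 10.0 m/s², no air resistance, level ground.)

R = v₀² × sin(2θ) / g = 31.1² × sin(2 × 30°) / 10.0 = 967.21 × 0.866025 / 10.0 = 83.76 m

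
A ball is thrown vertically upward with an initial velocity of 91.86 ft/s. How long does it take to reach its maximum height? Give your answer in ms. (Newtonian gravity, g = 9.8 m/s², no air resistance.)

v₀ = 91.86 ft/s × 0.3048 = 27.9989 m/s
t_up = v₀ / g = 27.9989 / 9.8 = 2.85703 s
t_up = 2.85703 s / 0.001 = 2857 ms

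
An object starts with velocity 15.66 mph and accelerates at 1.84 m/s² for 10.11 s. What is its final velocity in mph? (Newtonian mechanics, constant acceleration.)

v₀ = 15.66 mph × 0.44704 = 7.00065 m/s
v = v₀ + a × t = 7.00065 + 1.84 × 10.11 = 25.603 m/s
v = 25.603 m/s / 0.44704 = 57.27 mph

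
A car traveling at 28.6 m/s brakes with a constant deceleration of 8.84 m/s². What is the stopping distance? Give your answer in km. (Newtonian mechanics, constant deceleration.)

d = v₀² / (2a) = 28.6² / (2 × 8.84) = 817.96 / 17.68 = 46.2647 m
d = 46.2647 m / 1000.0 = 0.04626 km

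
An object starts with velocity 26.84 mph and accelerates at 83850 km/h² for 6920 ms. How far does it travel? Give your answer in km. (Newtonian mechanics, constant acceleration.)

v₀ = 26.84 mph × 0.44704 = 11.9986 m/s
a = 83850 km/h² × 7.716049382716049e-05 = 6.46991 m/s²
t = 6920 ms × 0.001 = 6.92 s
d = v₀ × t + ½ × a × t² = 11.9986 × 6.92 + 0.5 × 6.46991 × 6.92² = 237.941 m
d = 237.941 m / 1000.0 = 0.2379 km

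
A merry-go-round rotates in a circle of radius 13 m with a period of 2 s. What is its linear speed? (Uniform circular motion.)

v = 2πr/T = 2π×13/2 = 40.84 m/s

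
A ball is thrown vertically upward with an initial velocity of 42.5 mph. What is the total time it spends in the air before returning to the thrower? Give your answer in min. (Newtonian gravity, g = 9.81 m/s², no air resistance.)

v₀ = 42.5 mph × 0.44704 = 18.9992 m/s
t_total = 2 × v₀ / g = 2 × 18.9992 / 9.81 = 3.87344 s
t_total = 3.87344 s / 60.0 = 0.06456 min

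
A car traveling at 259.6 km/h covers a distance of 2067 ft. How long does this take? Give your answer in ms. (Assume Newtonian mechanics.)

d = 2067 ft × 0.3048 = 630.022 m
v = 259.6 km/h × 0.2777777777777778 = 72.1111 m/s
t = d / v = 630.022 / 72.1111 = 8.73682 s
t = 8.73682 s / 0.001 = 8737 ms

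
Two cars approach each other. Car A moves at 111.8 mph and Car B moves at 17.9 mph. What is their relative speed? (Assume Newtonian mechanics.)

v_rel = v_A + v_B = 111.8 + 17.9 = 129.7 mph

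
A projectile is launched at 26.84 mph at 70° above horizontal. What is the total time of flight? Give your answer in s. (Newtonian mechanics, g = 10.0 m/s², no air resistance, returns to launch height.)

v₀ = 26.84 mph × 0.44704 = 11.9986 m/s
T = 2 × v₀ × sin(θ) / g = 2 × 11.9986 × sin(70°) / 10.0 = 2 × 11.9986 × 0.939693 / 10.0 = 2.255 s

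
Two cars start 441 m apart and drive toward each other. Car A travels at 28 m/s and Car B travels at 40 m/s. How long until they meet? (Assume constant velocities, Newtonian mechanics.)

Combined speed: v_combined = 28 + 40 = 68 m/s
Time to meet: t = d/v_combined = 441/68 = 6.49 s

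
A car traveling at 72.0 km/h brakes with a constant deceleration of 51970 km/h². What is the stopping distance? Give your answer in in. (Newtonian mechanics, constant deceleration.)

v₀ = 72.0 km/h × 0.2777777777777778 = 20.0 m/s
a = 51970 km/h² × 7.716049382716049e-05 = 4.01003 m/s²
d = v₀² / (2a) = 20.0² / (2 × 4.01003) = 400.0 / 8.02006 = 49.8749 m
d = 49.8749 m / 0.0254 = 1964 in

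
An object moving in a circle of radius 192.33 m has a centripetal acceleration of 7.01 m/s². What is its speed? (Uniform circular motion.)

v = √(a_c × r) = √(7.01 × 192.33) = 36.72 m/s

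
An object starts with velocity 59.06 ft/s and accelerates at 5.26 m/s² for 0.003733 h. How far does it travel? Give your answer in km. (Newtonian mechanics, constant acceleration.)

v₀ = 59.06 ft/s × 0.3048 = 18.0015 m/s
t = 0.003733 h × 3600.0 = 13.4388 s
d = v₀ × t + ½ × a × t² = 18.0015 × 13.4388 + 0.5 × 5.26 × 13.4388² = 716.9 m
d = 716.9 m / 1000.0 = 0.7169 km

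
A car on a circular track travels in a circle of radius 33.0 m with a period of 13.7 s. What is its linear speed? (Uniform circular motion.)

v = 2πr/T = 2π×33.0/13.7 = 15.13 m/s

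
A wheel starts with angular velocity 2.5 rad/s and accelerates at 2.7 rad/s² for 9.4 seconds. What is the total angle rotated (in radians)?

θ = ω₀t + ½αt² = 2.5×9.4 + ½×2.7×9.4² = 142.79 rad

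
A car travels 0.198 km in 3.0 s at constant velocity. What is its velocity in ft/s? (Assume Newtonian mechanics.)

d = 0.198 km × 1000.0 = 198.0 m
v = d / t = 198.0 / 3.0 = 66.0 m/s
v = 66.0 m/s / 0.3048 = 216.5 ft/s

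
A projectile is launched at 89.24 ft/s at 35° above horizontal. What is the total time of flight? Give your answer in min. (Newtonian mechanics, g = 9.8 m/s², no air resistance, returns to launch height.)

v₀ = 89.24 ft/s × 0.3048 = 27.2004 m/s
T = 2 × v₀ × sin(θ) / g = 2 × 27.2004 × sin(35°) / 9.8 = 2 × 27.2004 × 0.573576 / 9.8 = 3.18398 s
T = 3.18398 s / 60.0 = 0.05307 min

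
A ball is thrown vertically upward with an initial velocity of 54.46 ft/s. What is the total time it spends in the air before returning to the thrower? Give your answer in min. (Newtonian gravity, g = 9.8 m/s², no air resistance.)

v₀ = 54.46 ft/s × 0.3048 = 16.5994 m/s
t_total = 2 × v₀ / g = 2 × 16.5994 / 9.8 = 3.38763 s
t_total = 3.38763 s / 60.0 = 0.05646 min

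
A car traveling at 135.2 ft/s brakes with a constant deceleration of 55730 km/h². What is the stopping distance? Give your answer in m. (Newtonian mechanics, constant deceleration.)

v₀ = 135.2 ft/s × 0.3048 = 41.209 m/s
a = 55730 km/h² × 7.716049382716049e-05 = 4.30015 m/s²
d = v₀² / (2a) = 41.209² / (2 × 4.30015) = 1698.18 / 8.6003 = 197.5 m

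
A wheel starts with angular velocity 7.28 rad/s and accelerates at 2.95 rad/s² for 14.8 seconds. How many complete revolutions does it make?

θ = ω₀t + ½αt² = 7.28×14.8 + ½×2.95×14.8² = 430.828 rad
Total revolutions = θ/(2π) = 430.828/(2π) = 68.57
Complete revolutions = ⌊68.57⌋ = 68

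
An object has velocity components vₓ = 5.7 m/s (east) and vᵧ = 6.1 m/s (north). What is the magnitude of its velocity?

|v| = √(vₓ² + vᵧ²) = √(5.7² + 6.1²) = √(69.7) = 8.35 m/s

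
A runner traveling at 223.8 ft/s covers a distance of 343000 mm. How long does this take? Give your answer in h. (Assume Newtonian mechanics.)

d = 343000 mm × 0.001 = 343.0 m
v = 223.8 ft/s × 0.3048 = 68.2142 m/s
t = d / v = 343.0 / 68.2142 = 5.02828 s
t = 5.02828 s / 3600.0 = 0.001397 h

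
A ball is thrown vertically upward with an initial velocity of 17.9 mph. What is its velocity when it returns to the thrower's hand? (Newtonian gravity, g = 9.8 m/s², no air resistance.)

By conservation of energy (no air resistance), the ball returns to the throw height with the same speed as launch, but directed downward.
|v_ground| = v₀ = 17.9 mph
v_ground = 17.9 mph (downward)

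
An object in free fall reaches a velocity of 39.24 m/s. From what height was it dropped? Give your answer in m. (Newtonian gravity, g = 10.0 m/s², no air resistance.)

h = v² / (2g) = 39.24² / (2 × 10.0) = 76.99 m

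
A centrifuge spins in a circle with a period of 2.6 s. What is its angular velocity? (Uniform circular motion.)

ω = 2π/T = 2π/2.6 = 2.4166 rad/s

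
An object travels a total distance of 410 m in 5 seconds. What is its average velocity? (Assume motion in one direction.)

v_avg = Δd / Δt = 410 / 5 = 82.0 m/s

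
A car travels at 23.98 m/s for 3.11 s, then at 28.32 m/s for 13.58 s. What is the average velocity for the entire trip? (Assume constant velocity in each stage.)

d₁ = v₁t₁ = 23.98 × 3.11 = 74.5778 m
d₂ = v₂t₂ = 28.32 × 13.58 = 384.5856 m
d_total = 459.1634 m, t_total = 16.69 s
v_avg = d_total/t_total = 459.1634/16.69 = 27.51 m/s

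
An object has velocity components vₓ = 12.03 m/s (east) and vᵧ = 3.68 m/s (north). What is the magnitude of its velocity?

|v| = √(vₓ² + vᵧ²) = √(12.03² + 3.68²) = √(158.2633) = 12.58 m/s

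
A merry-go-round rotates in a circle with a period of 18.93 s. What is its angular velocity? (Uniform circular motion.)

ω = 2π/T = 2π/18.93 = 0.3319 rad/s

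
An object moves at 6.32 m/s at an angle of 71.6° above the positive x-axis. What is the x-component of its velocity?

vₓ = v cos(θ) = 6.32 × cos(71.6°) = 1.99 m/s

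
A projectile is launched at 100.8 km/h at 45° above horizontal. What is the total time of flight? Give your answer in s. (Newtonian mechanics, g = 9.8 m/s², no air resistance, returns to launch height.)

v₀ = 100.8 km/h × 0.2777777777777778 = 28.0 m/s
T = 2 × v₀ × sin(θ) / g = 2 × 28.0 × sin(45°) / 9.8 = 2 × 28.0 × 0.707107 / 9.8 = 4.041 s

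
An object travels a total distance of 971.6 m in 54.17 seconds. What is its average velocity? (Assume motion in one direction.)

v_avg = Δd / Δt = 971.6 / 54.17 = 17.94 m/s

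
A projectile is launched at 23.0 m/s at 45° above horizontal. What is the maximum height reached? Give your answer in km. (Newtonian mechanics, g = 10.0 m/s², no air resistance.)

H = v₀² × sin²(θ) / (2g) = 23.0² × sin(45°)² / (2 × 10.0) = 529.0 × 0.5 / 20.0 = 13.225 m
H = 13.225 m / 1000.0 = 0.01322 km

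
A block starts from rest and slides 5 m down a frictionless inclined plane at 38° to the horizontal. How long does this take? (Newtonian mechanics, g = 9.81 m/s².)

a = g sin(θ) = 9.81 × sin(38°) = 6.0396 m/s²
t = √(2d/a) = √(2 × 5 / 6.0396) = 1.29 s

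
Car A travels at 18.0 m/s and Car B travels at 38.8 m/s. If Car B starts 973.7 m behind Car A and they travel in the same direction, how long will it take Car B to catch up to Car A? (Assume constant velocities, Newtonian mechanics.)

Relative speed: v_rel = 38.8 - 18.0 = 20.8 m/s
Time to catch: t = d₀/v_rel = 973.7/20.8 = 46.81 s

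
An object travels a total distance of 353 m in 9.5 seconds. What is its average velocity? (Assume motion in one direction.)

v_avg = Δd / Δt = 353 / 9.5 = 37.16 m/s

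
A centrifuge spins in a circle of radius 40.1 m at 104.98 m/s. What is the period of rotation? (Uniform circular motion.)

T = 2πr/v = 2π×40.1/104.98 = 2.4 s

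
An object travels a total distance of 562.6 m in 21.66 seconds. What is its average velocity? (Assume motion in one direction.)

v_avg = Δd / Δt = 562.6 / 21.66 = 25.97 m/s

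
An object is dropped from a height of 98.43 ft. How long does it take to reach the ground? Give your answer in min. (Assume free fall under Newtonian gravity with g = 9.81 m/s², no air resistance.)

h = 98.43 ft × 0.3048 = 30.0015 m
t = √(2h/g) = √(2 × 30.0015 / 9.81) = 2.47316 s
t = 2.47316 s / 60.0 = 0.04122 min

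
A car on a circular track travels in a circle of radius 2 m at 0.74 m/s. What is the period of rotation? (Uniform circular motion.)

T = 2πr/v = 2π×2/0.74 = 16.98 s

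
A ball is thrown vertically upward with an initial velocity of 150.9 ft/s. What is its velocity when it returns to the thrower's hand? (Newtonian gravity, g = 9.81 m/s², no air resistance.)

By conservation of energy (no air resistance), the ball returns to the throw height with the same speed as launch, but directed downward.
|v_ground| = v₀ = 150.9 ft/s
v_ground = 150.9 ft/s (downward)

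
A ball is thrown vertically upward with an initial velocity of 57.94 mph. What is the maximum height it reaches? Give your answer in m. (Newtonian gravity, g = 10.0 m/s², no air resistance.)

v₀ = 57.94 mph × 0.44704 = 25.9015 m/s
h_max = v₀² / (2g) = 25.9015² / (2 × 10.0) = 670.888 / 20.0 = 33.54 m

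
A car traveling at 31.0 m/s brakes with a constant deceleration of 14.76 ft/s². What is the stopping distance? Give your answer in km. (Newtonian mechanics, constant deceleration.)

a = 14.76 ft/s² × 0.3048 = 4.49885 m/s²
d = v₀² / (2a) = 31.0² / (2 × 4.49885) = 961.0 / 8.9977 = 106.805 m
d = 106.805 m / 1000.0 = 0.1068 km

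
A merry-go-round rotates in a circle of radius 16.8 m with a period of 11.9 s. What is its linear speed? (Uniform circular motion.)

v = 2πr/T = 2π×16.8/11.9 = 8.87 m/s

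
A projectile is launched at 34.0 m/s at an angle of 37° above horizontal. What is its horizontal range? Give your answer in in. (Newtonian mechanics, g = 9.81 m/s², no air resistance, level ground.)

R = v₀² × sin(2θ) / g = 34.0² × sin(2 × 37°) / 9.81 = 1156.0 × 0.961262 / 9.81 = 113.274 m
R = 113.274 m / 0.0254 = 4460 in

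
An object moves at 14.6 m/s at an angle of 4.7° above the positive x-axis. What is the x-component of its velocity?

vₓ = v cos(θ) = 14.6 × cos(4.7°) = 14.55 m/s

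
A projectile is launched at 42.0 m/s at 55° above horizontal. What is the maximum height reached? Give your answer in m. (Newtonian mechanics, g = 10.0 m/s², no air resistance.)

H = v₀² × sin²(θ) / (2g) = 42.0² × sin(55°)² / (2 × 10.0) = 1764.0 × 0.67101 / 20.0 = 59.18 m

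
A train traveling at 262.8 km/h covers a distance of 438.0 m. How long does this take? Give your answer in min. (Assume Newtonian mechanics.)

v = 262.8 km/h × 0.2777777777777778 = 73.0 m/s
t = d / v = 438.0 / 73.0 = 6.0 s
t = 6.0 s / 60.0 = 0.1 min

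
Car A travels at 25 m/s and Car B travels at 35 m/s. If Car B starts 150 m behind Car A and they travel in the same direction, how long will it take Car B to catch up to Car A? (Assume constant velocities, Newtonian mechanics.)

Relative speed: v_rel = 35 - 25 = 10 m/s
Time to catch: t = d₀/v_rel = 150/10 = 15.0 s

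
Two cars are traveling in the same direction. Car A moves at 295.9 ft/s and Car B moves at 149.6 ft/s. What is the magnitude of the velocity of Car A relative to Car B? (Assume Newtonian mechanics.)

v_rel = |v_A - v_B| = |295.9 - 149.6| = 146.3 ft/s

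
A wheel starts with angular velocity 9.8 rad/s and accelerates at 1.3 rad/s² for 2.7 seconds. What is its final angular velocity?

ω = ω₀ + αt = 9.8 + 1.3 × 2.7 = 13.31 rad/s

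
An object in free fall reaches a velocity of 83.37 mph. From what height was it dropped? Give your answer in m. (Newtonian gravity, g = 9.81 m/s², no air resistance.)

v = 83.37 mph × 0.44704 = 37.2697 m/s
h = v² / (2g) = 37.2697² / (2 × 9.81) = 70.8 m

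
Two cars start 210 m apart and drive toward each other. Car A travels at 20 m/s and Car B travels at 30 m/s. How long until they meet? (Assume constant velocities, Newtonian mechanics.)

Combined speed: v_combined = 20 + 30 = 50 m/s
Time to meet: t = d/v_combined = 210/50 = 4.2 s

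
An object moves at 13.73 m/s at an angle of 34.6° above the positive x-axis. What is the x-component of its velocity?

vₓ = v cos(θ) = 13.73 × cos(34.6°) = 11.3 m/s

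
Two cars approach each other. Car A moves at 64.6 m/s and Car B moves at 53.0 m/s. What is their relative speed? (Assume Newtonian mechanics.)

v_rel = v_A + v_B = 64.6 + 53.0 = 117.6 m/s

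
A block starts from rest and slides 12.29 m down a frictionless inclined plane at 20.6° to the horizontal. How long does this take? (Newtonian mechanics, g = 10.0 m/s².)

a = g sin(θ) = 10.0 × sin(20.6°) = 3.5184 m/s²
t = √(2d/a) = √(2 × 12.29 / 3.5184) = 2.64 s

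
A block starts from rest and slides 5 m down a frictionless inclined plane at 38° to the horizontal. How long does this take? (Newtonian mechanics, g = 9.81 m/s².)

a = g sin(θ) = 9.81 × sin(38°) = 6.0396 m/s²
t = √(2d/a) = √(2 × 5 / 6.0396) = 1.29 s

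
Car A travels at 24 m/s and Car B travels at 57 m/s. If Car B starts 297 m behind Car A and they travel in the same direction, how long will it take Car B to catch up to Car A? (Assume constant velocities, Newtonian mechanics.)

Relative speed: v_rel = 57 - 24 = 33 m/s
Time to catch: t = d₀/v_rel = 297/33 = 9.0 s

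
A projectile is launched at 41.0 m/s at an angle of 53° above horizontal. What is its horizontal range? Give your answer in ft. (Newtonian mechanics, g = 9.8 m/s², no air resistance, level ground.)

R = v₀² × sin(2θ) / g = 41.0² × sin(2 × 53°) / 9.8 = 1681.0 × 0.961262 / 9.8 = 164.886 m
R = 164.886 m / 0.3048 = 541.0 ft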